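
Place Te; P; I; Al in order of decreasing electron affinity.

I > Te > P > Al

Al is in period 3, group 13; P is in period 3, group 15; Te is in period 5, group 16; I is in period 5, group 17.
Electron affinity generally becomes more exothermic across a period toward the halogens and less exothermic down a group.
Here both period and group differ, so the two effects have to be weighed against each other.
P > Al: P lies to the right of Al in period 3, so the across-period effect alone puts P higher.
Te > P: the two effects oppose for this pair; the across-period effect wins (190 vs 72 kJ/mol).
I > Te: both are in period 5; the period trend gives I the larger value.
Tabulated electron affinity (kJ/mol): Al 42, P 72, Te 190, I 295.
So from highest to lowest: I > Te > P > Al.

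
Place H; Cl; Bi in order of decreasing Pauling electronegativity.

Cl > H > Bi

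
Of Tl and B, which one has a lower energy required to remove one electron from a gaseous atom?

Tl

B is in period 2, group 13; Tl is in period 6, group 13.
Removing the outermost electron gets harder across a period and easier down a group.
All are in group 13, so first ionization energy increases up the group.
So Tl has the lower energy required to remove one electron from a gaseous atom (Tl < B).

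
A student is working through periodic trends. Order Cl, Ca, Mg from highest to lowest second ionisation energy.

Cl > Mg > Ca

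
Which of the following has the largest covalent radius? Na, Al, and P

Na

Na is in period 3, group 1; Al is in period 3, group 13; P is in period 3, group 15.
Moving right in a period, electrons are added to the same shell under a stronger nuclear pull, so atoms get smaller; moving down, a new shell is opened and atoms get larger.
All lie in period 3, so atomic radius increases right to left.
The largest covalent radius among these belongs to Na.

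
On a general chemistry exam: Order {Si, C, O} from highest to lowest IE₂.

O, C, Si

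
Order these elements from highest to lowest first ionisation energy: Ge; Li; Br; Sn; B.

Br > B > Ge > Sn > Li

Removing the outermost electron gets harder across a period and easier down a group.
Here both period and group differ, so the two effects have to be weighed against each other.
Sn > Li: the two effects oppose for this pair; the across-period effect wins (709 vs 520 kJ/mol).
Ge > Sn: Ge sits above Sn in group 14, so the down-group effect alone puts Ge higher.
B > Ge: the two effects oppose for this pair; the down-group effect wins (801 vs 762 kJ/mol).
Br > B: period and group pull opposite ways; the across-period shift dominates (1140 vs 801 kJ/mol).
For reference (kJ/mol): Li 520, B 801, Ge 762, Br 1140, Sn 709.
So from highest to lowest: Br > B > Ge > Sn > Li.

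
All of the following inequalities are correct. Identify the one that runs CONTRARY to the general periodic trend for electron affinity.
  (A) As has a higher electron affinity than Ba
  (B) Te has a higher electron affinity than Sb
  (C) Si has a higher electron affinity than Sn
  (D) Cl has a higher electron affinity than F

The general trend: electron affinity increases across a period and decreases down a group.
(A) As (period 4, group 15) vs Ba (period 6, group 2): the stated order agrees with the simple trend.
(B) Te (period 5, group 16) vs Sb (period 5, group 15): the stated order agrees with the simple trend.
(C) Si (period 3, group 14) vs Sn (period 5, group 14): the stated order agrees with the simple trend.
(D) Cl (period 3, group 17) vs F (period 2, group 17): the stated order contradicts the simple trend.
The exception is (D): F's small 2p subshell makes the incoming electron feel strong e⁻–e⁻ repulsion, so Cl actually releases more energy on gaining an electron.

(D)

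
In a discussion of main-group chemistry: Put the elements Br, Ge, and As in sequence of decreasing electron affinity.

Br > Ge > As

Electron affinity generally becomes more exothermic across a period toward the halogens and less exothermic down a group.
All lie in period 4; the across-period trend (electron affinity increases left to right) applies, with the exception below.
Note the exception: Ge has a higher electron affinity than As, contrary to the simple trend — adding an electron to As's half-filled 4p³ is unfavourable, so Ge (4p²) has the more exothermic EA.
For reference (kJ/mol): Ge 119, As 78, Br 325.
So from highest to lowest: Br > Ge > As.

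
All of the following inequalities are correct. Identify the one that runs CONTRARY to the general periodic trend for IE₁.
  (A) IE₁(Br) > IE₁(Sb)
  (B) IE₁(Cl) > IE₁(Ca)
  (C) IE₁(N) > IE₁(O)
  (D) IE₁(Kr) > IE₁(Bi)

The general trend: IE₁ increases across a period and decreases down a group.
(A) Br (period 4, group 17) vs Sb (period 5, group 15): the stated order agrees with the simple trend.
(B) Cl (period 3, group 17) vs Ca (period 4, group 2): the stated order agrees with the simple trend.
(C) N (period 2, group 15) vs O (period 2, group 16): the stated order contradicts the simple trend.
(D) Kr (period 4, group 18) vs Bi (period 6, group 15): the stated order agrees with the simple trend.
The exception is (C): pairing an electron in O's 2p⁴ costs repulsion energy, so O ionizes more easily than half-filled N (2p³).

(C)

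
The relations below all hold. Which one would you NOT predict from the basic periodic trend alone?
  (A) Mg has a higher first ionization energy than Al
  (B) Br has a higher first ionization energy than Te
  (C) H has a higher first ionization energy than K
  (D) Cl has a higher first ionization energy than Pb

The general trend: first ionization energy increases across a period and decreases down a group.
(A) Mg (period 3, group 2) vs Al (period 3, group 13): the stated order contradicts the simple trend.
(B) Br (period 4, group 17) vs Te (period 5, group 16): the stated order agrees with the simple trend.
(C) H (period 1, group 1) vs K (period 4, group 1): the stated order agrees with the simple trend.
(D) Cl (period 3, group 17) vs Pb (period 6, group 14): the stated order agrees with the simple trend.
The exception is (A): Al's single 3p electron is easier to remove than one from Mg's filled 3s².

(A)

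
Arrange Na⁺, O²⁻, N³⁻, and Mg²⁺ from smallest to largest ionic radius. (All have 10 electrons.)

Mg²⁺ < Na⁺ < O²⁻ < N³⁻

All of these have 10 electrons, so size is governed by nuclear charge alone: the more protons, the stronger the pull on the same electron cloud, and the smaller the ion.
Nuclear charges: Mg²⁺ (Z=12), Na⁺ (Z=11), O²⁻ (Z=8), N³⁻ (Z=7).
Smallest to largest: Mg²⁺ < Na⁺ < O²⁻ < N³⁻.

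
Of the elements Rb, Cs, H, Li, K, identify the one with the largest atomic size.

Cs

H is in period 1, group 1; Li is in period 2, group 1; K is in period 4, group 1; Rb is in period 5, group 1; Cs is in period 6, group 1.
Radius decreases left→right (rising Z_eff, same n) and increases top→bottom (higher n).
All are in group 1, so atomic radius increases down the group.
The largest atomic size among these belongs to Cs.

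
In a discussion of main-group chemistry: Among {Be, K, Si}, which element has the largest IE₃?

Be

The third ionization energy removes an electron from the +2 ion. For each element: Be²⁺ is the bare [He] core; K²⁺ is already 1 electron into the core; Si²⁺ still has 2 valence electrons.
Core electrons are held far more tightly than valence electrons, so K and Be top the IE_3 order.
Tabulated IE_3 (kJ/mol): Be 14849, K 4420, Si 3232.
So the third ionization energies run Si < K < Be.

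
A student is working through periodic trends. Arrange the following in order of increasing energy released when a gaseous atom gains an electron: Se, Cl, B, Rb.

B < Rb < Se < Cl

B is in period 2, group 13; Cl is in period 3, group 17; Se is in period 4, group 16; Rb is in period 5, group 1.
EA tends to increase across a period and decrease down a group, though the pattern is less regular than for IE or radius.
Here both period and group differ, so the two effects have to be weighed against each other.
Rb > B: this pair runs against the simple trend — see the exception note.
Se > Rb: both effects reinforce here, so Se is clearly the higher of the two.
Cl > Se: relative to Se, both the across-period and down-group shifts push Cl's electron affinity up.
Note the exception: Rb has a higher electron affinity than B, contrary to the simple trend — B's ns²np¹ configuration gives only a small electron affinity — the sparsely filled np subshell binds an added electron weakly.
For reference (kJ/mol): B 27, Cl 349, Se 195, Rb 47.
So from lowest to highest: B < Rb < Se < Cl.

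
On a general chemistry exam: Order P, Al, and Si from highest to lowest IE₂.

P > Al > Si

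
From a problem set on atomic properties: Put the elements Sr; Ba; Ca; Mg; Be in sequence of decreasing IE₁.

Be is in period 2, group 2; Mg is in period 3, group 2; Ca is in period 4, group 2; Sr is in period 5, group 2; Ba is in period 6, group 2.
Removing the outermost electron gets harder across a period and easier down a group.
All are in group 2, so first ionization energy increases up the group.
So from highest to lowest: Be > Mg > Ca > Sr > Ba.

Be > Mg > Ca > Sr > Ba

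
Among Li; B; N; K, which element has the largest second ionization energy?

Li

The second ionization energy removes an electron from the +1 ion. For each element: Li⁺ is the bare [He] core; B⁺ still has 2 valence electrons; N⁺ still has 4 valence electrons; K⁺ is the bare [Ar] core.
Pulling an electron out of a noble-gas core costs far more than removing a remaining valence electron, so K and Li sit at the high end of IE_2.
Valence configurations: B⁺ [He]2s², N⁺ [He]2s²2p².
Tabulated IE_2 (kJ/mol): Li 7298, B 2427, N 2856, K 3052.
Hence IE_2: B < N < K < Li.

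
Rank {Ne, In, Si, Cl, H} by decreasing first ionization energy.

Ne > H > Cl > Si > In

First ionization energy rises across a period (greater Z_eff holds electrons more tightly) and falls down a group (valence electrons are farther from the nucleus).
Neither a single period nor a single group — weigh both effects.
Si > In: relative to In, both the across-period and down-group shifts push Si's first ionization energy up.
Cl > Si: Cl lies to the right of Si in period 3, so the across-period effect alone puts Cl higher.
H > Cl: the two effects oppose for this pair; the down-group effect wins (1312 vs 1251 kJ/mol).
Ne > H: the two effects oppose for this pair; the across-period effect wins (2081 vs 1312 kJ/mol).
For reference (kJ/mol): H 1312, Ne 2081, Si 786, Cl 1251, In 558.
So from highest to lowest: Ne > H > Cl > Si > In.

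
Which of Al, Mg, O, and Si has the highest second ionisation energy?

O

The second ionization energy removes an electron from the +1 ion. For each element: Al⁺ still has 2 valence electrons; Mg⁺ still has 1 valence electron; O⁺ still has 5 valence electrons; Si⁺ still has 3 valence electrons.
All are still removing valence electrons, so compare the +1 ions as you would atoms: IE_2 generally rises across a period (higher Z_eff) and falls down a group (larger shell), subject to the usual subshell exceptions.
Valence configurations: Al⁺ [Ne]3s², Mg⁺ [Ne]3s¹, O⁺ [He]2s²2p³, Si⁺ [Ne]3s²3p¹.
Si⁺ loses a lone 3p electron whereas Al⁺ must break into a filled 3s² pair, so IE_2(Al) > IE_2(Si) even though Si has the higher nuclear charge.
The numbers (kJ/mol): Al 1817, Mg 1451, O 3388, Si 1577.
Overall IE_2 order: Mg < Si < Al < O.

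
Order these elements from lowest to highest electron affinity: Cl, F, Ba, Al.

F is in period 2, group 17; Al is in period 3, group 13; Cl is in period 3, group 17; Ba is in period 6, group 2.
Electron affinity generally becomes more exothermic across a period toward the halogens and less exothermic down a group.
Here both period and group differ, so the two effects have to be weighed against each other.
Al > Ba: both effects reinforce here, so Al is clearly the higher of the two.
F > Al: relative to Al, both the across-period and down-group shifts push F's electron affinity up.
Cl > F: this pair runs against the simple trend — see the exception note.
Note the exception: Cl has a higher electron affinity than F, contrary to the simple trend — F's small 2p subshell makes the incoming electron feel strong e⁻–e⁻ repulsion, so Cl actually releases more energy on gaining an electron.
For reference (kJ/mol): F 328, Al 42, Cl 349, Ba 14.
So from lowest to highest: Ba < Al < F < Cl.

Ba < Al < F < Cl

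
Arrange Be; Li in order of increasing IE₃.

Li < Be

The third ionization energy removes an electron from the +2 ion. For each element: Be²⁺ is the bare [He] core; Li²⁺ is already 1 electron into the core.
All of these are removing an electron from a noble-gas core or deeper; the smaller core (lower principal quantum number) is held far more tightly, and within a period the higher nuclear charge binds the same core more tightly.
The numbers (kJ/mol): Be 14849, Li 11815.
Overall IE_3 order: Li < Be.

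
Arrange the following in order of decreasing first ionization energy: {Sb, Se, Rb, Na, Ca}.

Na is in period 3, group 1; Ca is in period 4, group 2; Se is in period 4, group 16; Rb is in period 5, group 1; Sb is in period 5, group 15.
Removing the outermost electron gets harder across a period and easier down a group.
Neither a single period nor a single group — weigh both effects.
Na > Rb: they share group 1; the group trend gives Na the larger value.
Ca > Na: period and group pull opposite ways; the across-period shift dominates (590 vs 496 kJ/mol).
Sb > Ca: period and group pull opposite ways; the across-period shift dominates (831 vs 590 kJ/mol).
Se > Sb: both effects reinforce here, so Se is clearly the higher of the two.
For reference (kJ/mol): Na 496, Ca 590, Se 941, Rb 403, Sb 831.
So from highest to lowest: Se > Sb > Ca > Na > Rb.

Se > Sb > Ca > Na > Rb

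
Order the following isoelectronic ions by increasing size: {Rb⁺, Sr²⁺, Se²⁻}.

Sr²⁺ < Rb⁺ < Se²⁻

All of these have 36 electrons, so size is governed by nuclear charge alone: the more protons, the stronger the pull on the same electron cloud, and the smaller the ion.
Nuclear charges: Sr²⁺ (Z=38), Rb⁺ (Z=37), Se²⁻ (Z=34).
Smallest to largest: Sr²⁺ < Rb⁺ < Se²⁻.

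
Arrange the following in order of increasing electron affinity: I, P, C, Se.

C is in period 2, group 14; P is in period 3, group 15; Se is in period 4, group 16; I is in period 5, group 17.
Atoms with high Z_eff and room in the valence shell (especially the halogens) have the most exothermic electron affinities.
A diagonal step moves right (one effect) and down (the opposite effect) at once.
C > P: period and group pull opposite ways; the down-group shift dominates (122 vs 72 kJ/mol).
Se > C: period and group pull opposite ways; the across-period shift dominates (195 vs 122 kJ/mol).
I > Se: the two effects oppose for this pair; the across-period effect wins (295 vs 195 kJ/mol).
Tabulated electron affinity (kJ/mol): C 122, P 72, Se 195, I 295.
So from lowest to highest: P < C < Se < I.

P, C, Se, I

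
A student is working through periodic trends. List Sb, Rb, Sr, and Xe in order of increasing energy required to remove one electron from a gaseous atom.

Removing the outermost electron gets harder across a period and easier down a group.
All lie in period 5, so first ionization energy increases left to right.
So from lowest to highest: Rb < Sr < Sb < Xe.

Rb < Sr < Sb < Xe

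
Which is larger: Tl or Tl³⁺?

Forming Tl³⁺ removes 3 electrons from Tl. Fewer electrons for the same nuclear charge means less shielding and a higher Z_eff on the remaining electrons, and for main-group metals the entire outer shell is lost.
A cation is smaller than its parent atom: Tl³⁺ < Tl.

Tl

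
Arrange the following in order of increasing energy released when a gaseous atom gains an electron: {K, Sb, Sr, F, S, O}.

Sr, K, Sb, O, S, F

O is in period 2, group 16; F is in period 2, group 17; S is in period 3, group 16; K is in period 4, group 1; Sr is in period 5, group 2; Sb is in period 5, group 15.
Atoms with high Z_eff and room in the valence shell (especially the halogens) have the most exothermic electron affinities.
These span different periods and groups, so the two trends combine.
K > Sr: the two effects oppose for this pair; the down-group effect wins (48 vs 5 kJ/mol).
Sb > K: the two effects oppose for this pair; the across-period effect wins (103 vs 48 kJ/mol).
O > Sb: both effects reinforce here, so O is clearly the higher of the two.
S > O: this pair runs against the simple trend — see the exception note.
F > S: relative to S, both the across-period and down-group shifts push F's electron affinity up.
Note the exception: S has a higher electron affinity than O, contrary to the simple trend — the compact 2p subshell of O repels the added electron more than S's larger 3p does.
Approximate values (kJ/mol): O 141, F 328, S 200, K 48, Sr 5, Sb 103.
So from lowest to highest: Sr < K < Sb < O < S < F.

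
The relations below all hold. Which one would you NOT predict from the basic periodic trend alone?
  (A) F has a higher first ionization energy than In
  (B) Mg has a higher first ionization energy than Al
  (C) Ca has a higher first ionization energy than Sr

(B)

The general trend: first ionization energy increases across a period and decreases down a group.
(A) F (period 2, group 17) vs In (period 5, group 13): the stated order agrees with the simple trend.
(B) Mg (period 3, group 2) vs Al (period 3, group 13): the stated order contradicts the simple trend.
(C) Ca (period 4, group 2) vs Sr (period 5, group 2): the stated order agrees with the simple trend.
The exception is (B): Al's single 3p electron is easier to remove than one from Mg's filled 3s².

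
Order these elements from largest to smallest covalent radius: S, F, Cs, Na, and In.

Cs > Na > In > S > F

F is in period 2, group 17; Na is in period 3, group 1; S is in period 3, group 16; In is in period 5, group 13; Cs is in period 6, group 1.
Moving right in a period, electrons are added to the same shell under a stronger nuclear pull, so atoms get smaller; moving down, a new shell is opened and atoms get larger.
These span different periods and groups, so the two trends combine.
S > F: both effects reinforce here, so S is clearly the larger of the two.
In > S: relative to S, both the across-period and down-group shifts push In's atomic radius up.
Na > In: period and group pull opposite ways; the across-period shift dominates (155 vs 142 pm).
Cs > Na: they share group 1; the group trend gives Cs the larger value.
For reference (pm): F 64, Na 155, S 103, In 142, Cs 232.
So from largest to smallest: Cs > Na > In > S > F.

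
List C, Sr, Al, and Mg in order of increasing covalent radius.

C, Al, Mg, Sr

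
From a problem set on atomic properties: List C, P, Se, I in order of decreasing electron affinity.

C is in period 2, group 14; P is in period 3, group 15; Se is in period 4, group 16; I is in period 5, group 17.
EA tends to increase across a period and decrease down a group, though the pattern is less regular than for IE or radius.
These sit on a diagonal, where the across-period and down-group effects partly cancel.
C > P: the two effects oppose for this pair; the down-group effect wins (122 vs 72 kJ/mol).
Se > C: the two effects oppose for this pair; the across-period effect wins (195 vs 122 kJ/mol).
I > Se: period and group pull opposite ways; the across-period shift dominates (295 vs 195 kJ/mol).
Approximate values (kJ/mol): C 122, P 72, Se 195, I 295.
So from highest to lowest: I > Se > C > P.

I > Se > C > P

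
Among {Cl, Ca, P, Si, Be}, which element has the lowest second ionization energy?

Ca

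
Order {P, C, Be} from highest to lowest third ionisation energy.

After 2 electrons have been removed, what remains? P²⁺ still has 3 valence electrons; C²⁺ still has 2 valence electrons; Be²⁺ is the bare [He] core.
Breaking into a closed-shell core is much more expensive than removing a leftover valence electron — Be has the largest IE_3 here.
Valence configurations: P²⁺ [Ne]3s²3p¹, C²⁺ [He]2s².
Tabulated IE_3 (kJ/mol): P 2914, C 4620, Be 14849.
Overall IE_3 order: P < C < Be.

Be, C, P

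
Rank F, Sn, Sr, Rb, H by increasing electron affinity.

Sr < Rb < H < Sn < F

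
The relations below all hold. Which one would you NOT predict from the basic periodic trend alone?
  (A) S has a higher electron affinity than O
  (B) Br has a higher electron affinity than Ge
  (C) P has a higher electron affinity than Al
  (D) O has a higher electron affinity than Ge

(A)

The general trend: electron affinity increases across a period and decreases down a group.
(A) S (period 3, group 16) vs O (period 2, group 16): the stated order contradicts the simple trend.
(B) Br (period 4, group 17) vs Ge (period 4, group 14): the stated order agrees with the simple trend.
(C) P (period 3, group 15) vs Al (period 3, group 13): the stated order agrees with the simple trend.
(D) O (period 2, group 16) vs Ge (period 4, group 14): the stated order agrees with the simple trend.
The exception is (A): the compact 2p subshell of O repels the added electron more than S's larger 3p does.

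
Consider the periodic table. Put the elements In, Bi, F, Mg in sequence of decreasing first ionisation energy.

F is in period 2, group 17; Mg is in period 3, group 2; In is in period 5, group 13; Bi is in period 6, group 15.
Removing the outermost electron gets harder across a period and easier down a group.
These span different periods and groups, so the two trends combine.
Bi > In: the two effects oppose for this pair; the across-period effect wins (703 vs 558 kJ/mol).
Mg > Bi: period and group pull opposite ways; the down-group shift dominates (738 vs 703 kJ/mol).
F > Mg: both effects reinforce here, so F is clearly the higher of the two.
Tabulated first ionization energy (kJ/mol): F 1681, Mg 738, In 558, Bi 703.
So from highest to lowest: F > Mg > Bi > In.

F, Mg, Bi, In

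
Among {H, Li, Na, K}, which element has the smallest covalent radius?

Radius decreases left→right (rising Z_eff, same n) and increases top→bottom (higher n).
All are in group 1, so atomic radius increases down the group.
The smallest covalent radius among these belongs to H.

H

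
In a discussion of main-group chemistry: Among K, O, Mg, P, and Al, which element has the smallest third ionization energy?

Al

After 2 electrons have been removed, what remains? K²⁺ is already 1 electron into the core; O²⁺ still has 4 valence electrons; Mg²⁺ is the bare [Ne] core; P²⁺ still has 3 valence electrons; Al²⁺ still has 1 valence electron.
Usually core removal costs more than valence removal, but here the competition is close: a tightly held n=2 valence electron can cost more to remove than an n=3 core electron, so the actual values have to decide it.
Valence configurations: O²⁺ [He]2s²2p², P²⁺ [Ne]3s²3p¹, Al²⁺ [Ne]3s¹.
Approximate IE_3 values (kJ/mol): K 4420, O 5300, Mg 7733, P 2914, Al 2745.
So the third ionization energies run Al < P < K < O < Mg.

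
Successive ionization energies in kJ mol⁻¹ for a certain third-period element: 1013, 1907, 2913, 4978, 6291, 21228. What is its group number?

Look for the largest jump between consecutive ionization energies: IE6/IE5 ≈ 3.4, far larger than any earlier ratio.
That jump marks the point where a core electron is being removed. So the atom has 5 valence electrons.
A main-group element with 5 valence electrons is in group 15.

Group 15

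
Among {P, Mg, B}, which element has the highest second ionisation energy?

IE_2 is the cost of taking one more electron from the +1 cation: P⁺ still has 4 valence electrons; Mg⁺ still has 1 valence electron; B⁺ still has 2 valence electrons.
All are still removing valence electrons, so compare the +1 ions as you would atoms: IE_2 generally rises across a period (higher Z_eff) and falls down a group (larger shell), subject to the usual subshell exceptions.
Valence configurations: P⁺ [Ne]3s²3p², Mg⁺ [Ne]3s¹, B⁺ [He]2s².
The numbers (kJ/mol): P 1907, Mg 1451, B 2427.
So the second ionization energies run Mg < P < B.

B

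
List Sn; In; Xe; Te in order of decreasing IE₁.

Xe > Te > Sn > In

In is in period 5, group 13; Sn is in period 5, group 14; Te is in period 5, group 16; Xe is in period 5, group 18.
First ionization energy rises across a period (greater Z_eff holds electrons more tightly) and falls down a group (valence electrons are farther from the nucleus).
All lie in period 5, so first ionization energy increases left to right.
So from highest to lowest: Xe > Te > Sn > In.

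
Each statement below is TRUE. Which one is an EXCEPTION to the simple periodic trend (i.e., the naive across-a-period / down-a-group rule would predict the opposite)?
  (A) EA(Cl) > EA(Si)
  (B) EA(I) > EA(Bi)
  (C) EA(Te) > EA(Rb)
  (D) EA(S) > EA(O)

The general trend: electron affinity increases across a period and decreases down a group.
(A) Cl (period 3, group 17) vs Si (period 3, group 14): the stated order agrees with the simple trend.
(B) I (period 5, group 17) vs Bi (period 6, group 15): the stated order agrees with the simple trend.
(C) Te (period 5, group 16) vs Rb (period 5, group 1): the stated order agrees with the simple trend.
(D) S (period 3, group 16) vs O (period 2, group 16): the stated order contradicts the simple trend.
The exception is (D): the compact 2p subshell of O repels the added electron more than S's larger 3p does.

(D)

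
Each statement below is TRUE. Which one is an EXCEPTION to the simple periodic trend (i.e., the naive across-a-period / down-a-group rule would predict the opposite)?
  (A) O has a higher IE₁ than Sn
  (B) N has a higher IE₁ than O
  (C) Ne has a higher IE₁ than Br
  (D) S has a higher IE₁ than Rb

The general trend: IE₁ increases across a period and decreases down a group.
(A) O (period 2, group 16) vs Sn (period 5, group 14): the stated order agrees with the simple trend.
(B) N (period 2, group 15) vs O (period 2, group 16): the stated order contradicts the simple trend.
(C) Ne (period 2, group 18) vs Br (period 4, group 17): the stated order agrees with the simple trend.
(D) S (period 3, group 16) vs Rb (period 5, group 1): the stated order agrees with the simple trend.
The exception is (B): pairing an electron in O's 2p⁴ costs repulsion energy, so O ionizes more easily than half-filled N (2p³).

(B)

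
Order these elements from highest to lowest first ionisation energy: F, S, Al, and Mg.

F, S, Mg, Al

F is in period 2, group 17; Mg is in period 3, group 2; Al is in period 3, group 13; S is in period 3, group 16.
First ionization energy rises across a period (greater Z_eff holds electrons more tightly) and falls down a group (valence electrons are farther from the nucleus).
Neither a single period nor a single group — weigh both effects.
Mg > Al: this pair runs against the simple trend — see the exception note.
S > Mg: S lies to the right of Mg in period 3, so the across-period effect alone puts S higher.
F > S: relative to S, both the across-period and down-group shifts push F's first ionization energy up.
Note the exception: Mg has a higher first ionization energy than Al, contrary to the simple trend — Al's single 3p electron is easier to remove than one from Mg's filled 3s².
For reference (kJ/mol): F 1681, Mg 738, Al 578, S 1000.
So from highest to lowest: F > S > Mg > Al.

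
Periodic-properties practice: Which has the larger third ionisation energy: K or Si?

K

The third ionization energy removes an electron from the +2 ion. For each element: K²⁺ is already 1 electron into the core; Si²⁺ still has 2 valence electrons.
Core electrons are held far more tightly than valence electrons, so K tops the IE_3 order.
Tabulated IE_3 (kJ/mol): K 4420, Si 3232.
Overall IE_3 order: Si < K.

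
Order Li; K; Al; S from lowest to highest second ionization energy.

After 1 electron has been removed, what remains? Li⁺ is the bare [He] core; K⁺ is the bare [Ar] core; Al⁺ still has 2 valence electrons; S⁺ still has 5 valence electrons.
Breaking into a closed-shell core is much more expensive than removing a leftover valence electron — K and Li have the largest IE_2 here.
Valence configurations: Al⁺ [Ne]3s², S⁺ [Ne]3s²3p³.
The numbers (kJ/mol): Li 7298, K 3052, Al 1817, S 2252.
So the second ionization energies run Al < S < K < Li.

Al < S < K < Li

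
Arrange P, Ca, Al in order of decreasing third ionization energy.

Ca, P, Al

The third ionization energy removes an electron from the +2 ion. For each element: P²⁺ still has 3 valence electrons; Ca²⁺ is the bare [Ar] core; Al²⁺ still has 1 valence electron.
Pulling an electron out of a noble-gas core costs far more than removing a remaining valence electron, so Ca sits at the high end of IE_3.
Valence configurations: P²⁺ [Ne]3s²3p¹, Al²⁺ [Ne]3s¹.
The numbers (kJ/mol): P 2914, Ca 4912, Al 2745.
So the third ionization energies run Al < P < Ca.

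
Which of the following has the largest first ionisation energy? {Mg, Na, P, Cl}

Cl

Na is in period 3, group 1; Mg is in period 3, group 2; P is in period 3, group 15; Cl is in period 3, group 17.
Across a period the outer electron is held more tightly (higher IE₁); down a group it sits in a higher shell, more shielded, and comes off more easily.
All lie in period 3, so first ionization energy increases left to right.
The largest first ionisation energy among these belongs to Cl.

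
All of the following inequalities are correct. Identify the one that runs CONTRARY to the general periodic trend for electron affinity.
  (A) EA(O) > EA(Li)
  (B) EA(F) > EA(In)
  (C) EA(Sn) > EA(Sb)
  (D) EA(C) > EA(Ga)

(C)

The general trend: electron affinity increases across a period and decreases down a group.
(A) O (period 2, group 16) vs Li (period 2, group 1): the stated order agrees with the simple trend.
(B) F (period 2, group 17) vs In (period 5, group 13): the stated order agrees with the simple trend.
(C) Sn (period 5, group 14) vs Sb (period 5, group 15): the stated order contradicts the simple trend.
(D) C (period 2, group 14) vs Ga (period 4, group 13): the stated order agrees with the simple trend.
The exception is (C): adding an electron to Sb's half-filled 5p³ is unfavourable, so Sn has the more exothermic EA.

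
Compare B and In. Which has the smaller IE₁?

B is in period 2, group 13; In is in period 5, group 13.
Across a period the outer electron is held more tightly (higher IE₁); down a group it sits in a higher shell, more shielded, and comes off more easily.
All are in group 13, so first ionization energy increases up the group.
So In has the smaller IE₁ (In < B).

In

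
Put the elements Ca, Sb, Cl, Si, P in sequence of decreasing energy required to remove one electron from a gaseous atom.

Cl > P > Sb > Si > Ca

Si is in period 3, group 14; P is in period 3, group 15; Cl is in period 3, group 17; Ca is in period 4, group 2; Sb is in period 5, group 15.
First ionization energy rises across a period (greater Z_eff holds electrons more tightly) and falls down a group (valence electrons are farther from the nucleus).
These span different periods and groups, so the two trends combine.
Si > Ca: relative to Ca, both the across-period and down-group shifts push Si's first ionization energy up.
Sb > Si: the two effects oppose for this pair; the across-period effect wins (831 vs 786 kJ/mol).
P > Sb: they share group 15; the group trend gives P the larger value.
Cl > P: Cl lies to the right of P in period 3, so the across-period effect alone puts Cl higher.
For reference (kJ/mol): Si 786, P 1012, Cl 1251, Ca 590, Sb 831.
So from highest to lowest: Cl > P > Sb > Si > Ca.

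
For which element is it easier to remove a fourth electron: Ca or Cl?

Cl

The fourth ionization energy removes an electron from the +3 ion. For each element: Ca³⁺ is already 1 electron into the core; Cl³⁺ still has 4 valence electrons.
Pulling an electron out of a noble-gas core costs far more than removing a remaining valence electron, so Ca sits at the high end of IE_4.
Tabulated IE_4 (kJ/mol): Ca 6491, Cl 5159.
Overall IE_4 order: Cl < Ca.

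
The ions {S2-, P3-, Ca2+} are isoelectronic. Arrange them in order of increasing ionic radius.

All of these have 18 electrons, so size is governed by nuclear charge alone: the more protons, the stronger the pull on the same electron cloud, and the smaller the ion.
Nuclear charges: Ca2+ (Z=20), S2- (Z=16), P3- (Z=15).
Smallest to largest: Ca2+ < S2- < P3-.

Ca2+ < S2- < P3-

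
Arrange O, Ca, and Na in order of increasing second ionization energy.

After 1 electron has been removed, what remains? O⁺ still has 5 valence electrons; Ca⁺ still has 1 valence electron; Na⁺ is the bare [Ne] core.
Pulling an electron out of a noble-gas core costs far more than removing a remaining valence electron, so Na sits at the high end of IE_2.
Valence configurations: O⁺ [He]2s²2p³, Ca⁺ [Ar]4s¹.
Tabulated IE_2 (kJ/mol): O 3388, Ca 1145, Na 4562.
Hence IE_2: Ca < O < Na.

Ca, O, Na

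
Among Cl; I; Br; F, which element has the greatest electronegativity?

F

EN rises left→right (higher Z_eff, smaller atoms) and falls top→bottom (larger, more shielded atoms).
All are in group 17, so electronegativity increases up the group.
The greatest electronegativity among these belongs to F.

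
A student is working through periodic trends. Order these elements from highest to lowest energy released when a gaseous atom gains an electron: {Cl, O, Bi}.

Cl, O, Bi

O is in period 2, group 16; Cl is in period 3, group 17; Bi is in period 6, group 15.
Electron affinity generally becomes more exothermic across a period toward the halogens and less exothermic down a group.
Neither a single period nor a single group — weigh both effects.
O > Bi: both effects reinforce here, so O is clearly the higher of the two.
Cl > O: period and group pull opposite ways; the across-period shift dominates (349 vs 141 kJ/mol).
Approximate values (kJ/mol): O 141, Cl 349, Bi 91.
So from highest to lowest: Cl > O > Bi.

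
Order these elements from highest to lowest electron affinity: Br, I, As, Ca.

Br, I, As, Ca

Ca is in period 4, group 2; As is in period 4, group 15; Br is in period 4, group 17; I is in period 5, group 17.
EA tends to increase across a period and decrease down a group, though the pattern is less regular than for IE or radius.
These span different periods and groups, so the two trends combine.
As > Ca: both are in period 4; the period trend gives As the larger value.
I > As: the two effects oppose for this pair; the across-period effect wins (295 vs 78 kJ/mol).
Br > I: they share group 17; the group trend gives Br the larger value.
Approximate values (kJ/mol): Ca 2, As 78, Br 325, I 295.
So from highest to lowest: Br > I > As > Ca.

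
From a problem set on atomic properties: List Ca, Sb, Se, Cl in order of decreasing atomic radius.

Ca, Sb, Se, Cl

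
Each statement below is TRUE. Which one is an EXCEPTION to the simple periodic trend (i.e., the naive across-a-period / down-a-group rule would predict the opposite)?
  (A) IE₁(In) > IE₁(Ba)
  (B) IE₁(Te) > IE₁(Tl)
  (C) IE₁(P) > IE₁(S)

The general trend: first ionisation energy increases across a period and decreases down a group.
(A) In (period 5, group 13) vs Ba (period 6, group 2): the stated order agrees with the simple trend.
(B) Te (period 5, group 16) vs Tl (period 6, group 13): the stated order agrees with the simple trend.
(C) P (period 3, group 15) vs S (period 3, group 16): the stated order contradicts the simple trend.
The exception is (C): S (3p⁴) ionizes more easily than half-filled P (3p³) because the paired 3p electron in S is pushed out by e⁻–e⁻ repulsion.

(C)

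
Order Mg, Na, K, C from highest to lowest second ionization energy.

Consider each +1 ion: Mg⁺ still has 1 valence electron; Na⁺ is the bare [Ne] core; K⁺ is the bare [Ar] core; C⁺ still has 3 valence electrons.
Core electrons are held far more tightly than valence electrons, so K and Na top the IE_2 order.
Valence configurations: Mg⁺ [Ne]3s¹, C⁺ [He]2s²2p¹.
The numbers (kJ/mol): Mg 1451, Na 4562, K 3052, C 2353.
So the second ionization energies run Mg < C < K < Na.

Na > K > C > Mg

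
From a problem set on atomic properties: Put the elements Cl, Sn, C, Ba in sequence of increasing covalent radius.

C is in period 2, group 14; Cl is in period 3, group 17; Sn is in period 5, group 14; Ba is in period 6, group 2.
Across a period the added protons contract the valence shell; down a group each new principal shell makes the atom larger.
Neither a single period nor a single group — weigh both effects.
Cl > C: the two effects oppose for this pair; the down-group effect wins (99 vs 75 pm).
Sn > Cl: both effects reinforce here, so Sn is clearly the larger of the two.
Ba > Sn: relative to Sn, both the across-period and down-group shifts push Ba's atomic radius up.
Approximate values (pm): C 75, Cl 99, Sn 140, Ba 196.
So from smallest to largest: C < Cl < Sn < Ba.

C < Cl < Sn < Ba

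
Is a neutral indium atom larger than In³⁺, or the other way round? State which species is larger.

In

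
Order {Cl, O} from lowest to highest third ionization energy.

Consider each +2 ion: Cl²⁺ still has 5 valence electrons; O²⁺ still has 4 valence electrons.
All are still removing valence electrons, so compare the +2 ions as you would atoms: IE_3 generally rises across a period (higher Z_eff) and falls down a group (larger shell), subject to the usual subshell exceptions.
Valence configurations: Cl²⁺ [Ne]3s²3p³, O²⁺ [He]2s²2p².
Approximate IE_3 values (kJ/mol): Cl 3822, O 5300.
Hence IE_3: Cl < O.

Cl < O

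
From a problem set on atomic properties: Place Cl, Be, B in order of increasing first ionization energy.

B < Be < Cl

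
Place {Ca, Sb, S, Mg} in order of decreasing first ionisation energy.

S > Sb > Mg > Ca

First ionization energy rises across a period (greater Z_eff holds electrons more tightly) and falls down a group (valence electrons are farther from the nucleus).
Neither a single period nor a single group — weigh both effects.
Mg > Ca: Mg sits above Ca in group 2, so the down-group effect alone puts Mg higher.
Sb > Mg: period and group pull opposite ways; the across-period shift dominates (831 vs 738 kJ/mol).
S > Sb: both effects reinforce here, so S is clearly the higher of the two.
Approximate values (kJ/mol): Mg 738, S 1000, Ca 590, Sb 831.
So from highest to lowest: S > Sb > Mg > Ca.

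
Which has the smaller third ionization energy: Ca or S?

S

The third ionization energy removes an electron from the +2 ion. For each element: Ca²⁺ is the bare [Ar] core; S²⁺ still has 4 valence electrons.
Pulling an electron out of a noble-gas core costs far more than removing a remaining valence electron, so Ca sits at the high end of IE_3.
Approximate IE_3 values (kJ/mol): Ca 4912, S 3357.
Putting it together, IE_3: S < Ca.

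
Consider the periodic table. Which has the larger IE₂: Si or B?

After 1 electron has been removed, what remains? Si⁺ still has 3 valence electrons; B⁺ still has 2 valence electrons.
All are still removing valence electrons, so compare the +1 ions as you would atoms: IE_2 generally rises across a period (higher Z_eff) and falls down a group (larger shell), subject to the usual subshell exceptions.
Valence configurations: Si⁺ [Ne]3s²3p¹, B⁺ [He]2s².
Approximate IE_2 values (kJ/mol): Si 1577, B 2427.
Hence IE_2: Si < B.

B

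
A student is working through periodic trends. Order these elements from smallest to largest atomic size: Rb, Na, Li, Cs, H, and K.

H < Li < Na < K < Rb < Cs

H is in period 1, group 1; Li is in period 2, group 1; Na is in period 3, group 1; K is in period 4, group 1; Rb is in period 5, group 1; Cs is in period 6, group 1.
Moving right in a period, electrons are added to the same shell under a stronger nuclear pull, so atoms get smaller; moving down, a new shell is opened and atoms get larger.
All are in group 1, so atomic radius increases down the group.
So from smallest to largest: H < Li < Na < K < Rb < Cs.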